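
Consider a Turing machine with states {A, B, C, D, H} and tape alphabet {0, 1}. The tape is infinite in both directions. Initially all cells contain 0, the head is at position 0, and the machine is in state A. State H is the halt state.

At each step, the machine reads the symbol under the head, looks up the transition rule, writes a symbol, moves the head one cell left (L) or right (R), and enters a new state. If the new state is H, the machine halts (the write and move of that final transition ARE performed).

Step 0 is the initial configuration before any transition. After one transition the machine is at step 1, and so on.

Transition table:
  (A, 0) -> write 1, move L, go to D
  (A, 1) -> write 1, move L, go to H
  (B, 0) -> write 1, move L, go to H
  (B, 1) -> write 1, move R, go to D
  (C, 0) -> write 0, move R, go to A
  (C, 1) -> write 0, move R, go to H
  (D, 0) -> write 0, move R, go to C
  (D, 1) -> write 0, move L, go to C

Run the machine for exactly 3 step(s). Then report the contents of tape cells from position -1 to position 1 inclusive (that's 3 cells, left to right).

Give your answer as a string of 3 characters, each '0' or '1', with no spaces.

Answer: 000

Derivation:
Step 1: in state A at pos 0, read 0 -> (A,0)->write 1,move L,goto D. Now: state=D, head=-1, tape[-2..1]=0010 (head:  ^)
Step 2: in state D at pos -1, read 0 -> (D,0)->write 0,move R,goto C. Now: state=C, head=0, tape[-2..1]=0010 (head:   ^)
Step 3: in state C at pos 0, read 1 -> (C,1)->write 0,move R,goto H. Now: state=H, head=1, tape[-2..2]=00000 (head:    ^)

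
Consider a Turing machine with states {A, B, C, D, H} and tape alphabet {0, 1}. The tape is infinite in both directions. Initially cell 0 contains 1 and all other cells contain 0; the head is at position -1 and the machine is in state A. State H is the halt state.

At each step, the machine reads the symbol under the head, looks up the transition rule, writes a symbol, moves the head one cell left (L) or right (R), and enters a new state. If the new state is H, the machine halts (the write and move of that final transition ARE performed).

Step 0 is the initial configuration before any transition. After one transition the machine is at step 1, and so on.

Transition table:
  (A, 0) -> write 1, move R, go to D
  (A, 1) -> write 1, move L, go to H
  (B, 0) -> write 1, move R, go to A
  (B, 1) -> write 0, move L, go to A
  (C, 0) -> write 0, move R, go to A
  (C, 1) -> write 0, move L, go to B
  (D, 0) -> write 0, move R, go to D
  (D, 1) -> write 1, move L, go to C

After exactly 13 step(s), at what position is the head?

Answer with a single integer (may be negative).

Answer: 0

Derivation:
Step 1: in state A at pos -1, read 0 -> (A,0)->write 1,move R,goto D. Now: state=D, head=0, tape[-2..1]=0110 (head:   ^)
Step 2: in state D at pos 0, read 1 -> (D,1)->write 1,move L,goto C. Now: state=C, head=-1, tape[-2..1]=0110 (head:  ^)
Step 3: in state C at pos -1, read 1 -> (C,1)->write 0,move L,goto B. Now: state=B, head=-2, tape[-3..1]=00010 (head:  ^)
Step 4: in state B at pos -2, read 0 -> (B,0)->write 1,move R,goto A. Now: state=A, head=-1, tape[-3..1]=01010 (head:   ^)
Step 5: in state A at pos -1, read 0 -> (A,0)->write 1,move R,goto D. Now: state=D, head=0, tape[-3..1]=01110 (head:    ^)
Step 6: in state D at pos 0, read 1 -> (D,1)->write 1,move L,goto C. Now: state=C, head=-1, tape[-3..1]=01110 (head:   ^)
Step 7: in state C at pos -1, read 1 -> (C,1)->write 0,move L,goto B. Now: state=B, head=-2, tape[-3..1]=01010 (head:  ^)
Step 8: in state B at pos -2, read 1 -> (B,1)->write 0,move L,goto A. Now: state=A, head=-3, tape[-4..1]=000010 (head:  ^)
Step 9: in state A at pos -3, read 0 -> (A,0)->write 1,move R,goto D. Now: state=D, head=-2, tape[-4..1]=010010 (head:   ^)
Step 10: in state D at pos -2, read 0 -> (D,0)->write 0,move R,goto D. Now: state=D, head=-1, tape[-4..1]=010010 (head:    ^)
Step 11: in state D at pos -1, read 0 -> (D,0)->write 0,move R,goto D. Now: state=D, head=0, tape[-4..1]=010010 (head:     ^)
Step 12: in state D at pos 0, read 1 -> (D,1)->write 1,move L,goto C. Now: state=C, head=-1, tape[-4..1]=010010 (head:    ^)
Step 13: in state C at pos -1, read 0 -> (C,0)->write 0,move R,goto A. Now: state=A, head=0, tape[-4..1]=010010 (head:     ^)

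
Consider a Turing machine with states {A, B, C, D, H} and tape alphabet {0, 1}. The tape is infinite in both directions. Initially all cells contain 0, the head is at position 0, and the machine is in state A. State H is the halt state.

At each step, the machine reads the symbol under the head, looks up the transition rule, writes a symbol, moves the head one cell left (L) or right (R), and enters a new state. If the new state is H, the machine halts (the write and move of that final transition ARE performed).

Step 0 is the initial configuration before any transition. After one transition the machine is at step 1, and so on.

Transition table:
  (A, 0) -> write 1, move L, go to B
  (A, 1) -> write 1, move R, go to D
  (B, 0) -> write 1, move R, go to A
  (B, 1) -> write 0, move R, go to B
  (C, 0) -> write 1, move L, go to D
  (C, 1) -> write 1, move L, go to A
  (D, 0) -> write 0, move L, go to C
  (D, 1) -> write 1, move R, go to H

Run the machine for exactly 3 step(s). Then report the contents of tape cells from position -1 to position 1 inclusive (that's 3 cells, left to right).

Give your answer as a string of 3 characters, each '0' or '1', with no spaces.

Step 1: in state A at pos 0, read 0 -> (A,0)->write 1,move L,goto B. Now: state=B, head=-1, tape[-2..1]=0010 (head:  ^)
Step 2: in state B at pos -1, read 0 -> (B,0)->write 1,move R,goto A. Now: state=A, head=0, tape[-2..1]=0110 (head:   ^)
Step 3: in state A at pos 0, read 1 -> (A,1)->write 1,move R,goto D. Now: state=D, head=1, tape[-2..2]=01100 (head:    ^)

Answer: 110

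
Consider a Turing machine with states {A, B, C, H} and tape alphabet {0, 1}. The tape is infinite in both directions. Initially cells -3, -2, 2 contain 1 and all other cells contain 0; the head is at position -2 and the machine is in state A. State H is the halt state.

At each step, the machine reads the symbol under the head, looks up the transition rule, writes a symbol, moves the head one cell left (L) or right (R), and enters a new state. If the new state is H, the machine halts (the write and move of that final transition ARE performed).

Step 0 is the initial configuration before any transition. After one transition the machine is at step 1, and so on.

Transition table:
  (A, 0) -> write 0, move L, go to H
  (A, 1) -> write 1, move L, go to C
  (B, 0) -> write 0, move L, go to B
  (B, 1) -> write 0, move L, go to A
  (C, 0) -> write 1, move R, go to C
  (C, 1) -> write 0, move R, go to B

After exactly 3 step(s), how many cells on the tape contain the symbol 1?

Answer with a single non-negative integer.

Step 1: in state A at pos -2, read 1 -> (A,1)->write 1,move L,goto C. Now: state=C, head=-3, tape[-4..3]=01100010 (head:  ^)
Step 2: in state C at pos -3, read 1 -> (C,1)->write 0,move R,goto B. Now: state=B, head=-2, tape[-4..3]=00100010 (head:   ^)
Step 3: in state B at pos -2, read 1 -> (B,1)->write 0,move L,goto A. Now: state=A, head=-3, tape[-4..3]=00000010 (head:  ^)
Cells containing 1 after step 3: {2} -> 1 cell(s)

Answer: 1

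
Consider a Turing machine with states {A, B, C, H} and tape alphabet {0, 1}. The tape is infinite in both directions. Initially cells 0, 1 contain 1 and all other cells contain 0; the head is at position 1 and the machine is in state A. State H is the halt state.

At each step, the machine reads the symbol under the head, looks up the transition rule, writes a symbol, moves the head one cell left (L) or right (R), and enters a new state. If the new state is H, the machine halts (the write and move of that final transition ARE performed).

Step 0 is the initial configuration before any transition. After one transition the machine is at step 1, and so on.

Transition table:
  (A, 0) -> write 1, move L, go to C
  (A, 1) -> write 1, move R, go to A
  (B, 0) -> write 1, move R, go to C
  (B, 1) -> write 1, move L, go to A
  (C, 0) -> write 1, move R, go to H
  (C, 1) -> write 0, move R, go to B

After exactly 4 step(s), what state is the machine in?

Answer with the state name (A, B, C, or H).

Step 1: in state A at pos 1, read 1 -> (A,1)->write 1,move R,goto A. Now: state=A, head=2, tape[-1..3]=01100 (head:    ^)
Step 2: in state A at pos 2, read 0 -> (A,0)->write 1,move L,goto C. Now: state=C, head=1, tape[-1..3]=01110 (head:   ^)
Step 3: in state C at pos 1, read 1 -> (C,1)->write 0,move R,goto B. Now: state=B, head=2, tape[-1..3]=01010 (head:    ^)
Step 4: in state B at pos 2, read 1 -> (B,1)->write 1,move L,goto A. Now: state=A, head=1, tape[-1..3]=01010 (head:   ^)

Answer: A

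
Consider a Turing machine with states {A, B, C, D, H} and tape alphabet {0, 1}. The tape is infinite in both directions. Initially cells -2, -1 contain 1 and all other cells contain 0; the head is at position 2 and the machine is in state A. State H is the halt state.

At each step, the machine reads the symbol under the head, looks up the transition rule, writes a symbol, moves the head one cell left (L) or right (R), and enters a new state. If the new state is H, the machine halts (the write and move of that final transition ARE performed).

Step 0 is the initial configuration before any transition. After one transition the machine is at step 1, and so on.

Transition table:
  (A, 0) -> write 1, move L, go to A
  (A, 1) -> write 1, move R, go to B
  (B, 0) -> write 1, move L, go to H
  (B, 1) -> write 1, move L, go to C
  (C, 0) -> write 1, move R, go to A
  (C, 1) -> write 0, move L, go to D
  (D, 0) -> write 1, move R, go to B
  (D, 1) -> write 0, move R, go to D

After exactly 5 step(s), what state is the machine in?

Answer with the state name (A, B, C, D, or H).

Step 1: in state A at pos 2, read 0 -> (A,0)->write 1,move L,goto A. Now: state=A, head=1, tape[-3..3]=0110010 (head:     ^)
Step 2: in state A at pos 1, read 0 -> (A,0)->write 1,move L,goto A. Now: state=A, head=0, tape[-3..3]=0110110 (head:    ^)
Step 3: in state A at pos 0, read 0 -> (A,0)->write 1,move L,goto A. Now: state=A, head=-1, tape[-3..3]=0111110 (head:   ^)
Step 4: in state A at pos -1, read 1 -> (A,1)->write 1,move R,goto B. Now: state=B, head=0, tape[-3..3]=0111110 (head:    ^)
Step 5: in state B at pos 0, read 1 -> (B,1)->write 1,move L,goto C. Now: state=C, head=-1, tape[-3..3]=0111110 (head:   ^)

Answer: C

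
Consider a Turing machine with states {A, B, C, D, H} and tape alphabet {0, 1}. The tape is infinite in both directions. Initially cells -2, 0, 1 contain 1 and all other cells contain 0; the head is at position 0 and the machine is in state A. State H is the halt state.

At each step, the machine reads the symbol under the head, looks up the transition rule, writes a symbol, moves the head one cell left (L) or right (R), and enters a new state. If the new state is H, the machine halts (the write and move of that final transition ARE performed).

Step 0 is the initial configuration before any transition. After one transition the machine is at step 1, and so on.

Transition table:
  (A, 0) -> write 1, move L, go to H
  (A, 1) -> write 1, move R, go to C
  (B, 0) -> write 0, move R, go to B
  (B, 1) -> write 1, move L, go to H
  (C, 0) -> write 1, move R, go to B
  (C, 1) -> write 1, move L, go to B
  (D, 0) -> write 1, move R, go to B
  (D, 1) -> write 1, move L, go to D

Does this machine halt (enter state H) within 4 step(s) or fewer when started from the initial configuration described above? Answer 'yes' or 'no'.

Answer: yes

Derivation:
Step 1: in state A at pos 0, read 1 -> (A,1)->write 1,move R,goto C. Now: state=C, head=1, tape[-3..2]=010110 (head:     ^)
Step 2: in state C at pos 1, read 1 -> (C,1)->write 1,move L,goto B. Now: state=B, head=0, tape[-3..2]=010110 (head:    ^)
Step 3: in state B at pos 0, read 1 -> (B,1)->write 1,move L,goto H. Now: state=H, head=-1, tape[-3..2]=010110 (head:   ^)
State H reached at step 3; 3 <= 4 -> yes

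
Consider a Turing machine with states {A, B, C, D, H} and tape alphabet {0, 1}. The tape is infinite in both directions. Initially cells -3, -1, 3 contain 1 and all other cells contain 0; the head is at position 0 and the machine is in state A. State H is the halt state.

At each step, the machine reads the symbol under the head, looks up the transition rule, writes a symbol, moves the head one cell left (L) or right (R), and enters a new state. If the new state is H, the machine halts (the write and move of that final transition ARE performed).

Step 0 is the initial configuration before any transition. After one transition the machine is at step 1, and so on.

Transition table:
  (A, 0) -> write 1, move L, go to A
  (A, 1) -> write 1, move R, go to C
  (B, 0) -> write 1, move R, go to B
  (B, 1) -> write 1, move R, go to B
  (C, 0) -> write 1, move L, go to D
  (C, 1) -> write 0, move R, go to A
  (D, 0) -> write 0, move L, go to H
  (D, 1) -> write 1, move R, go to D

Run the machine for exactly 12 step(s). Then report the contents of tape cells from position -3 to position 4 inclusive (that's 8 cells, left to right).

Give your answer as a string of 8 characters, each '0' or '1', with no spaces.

Answer: 10101110

Derivation:
Step 1: in state A at pos 0, read 0 -> (A,0)->write 1,move L,goto A. Now: state=A, head=-1, tape[-4..4]=010110010 (head:    ^)
Step 2: in state A at pos -1, read 1 -> (A,1)->write 1,move R,goto C. Now: state=C, head=0, tape[-4..4]=010110010 (head:     ^)
Step 3: in state C at pos 0, read 1 -> (C,1)->write 0,move R,goto A. Now: state=A, head=1, tape[-4..4]=010100010 (head:      ^)
Step 4: in state A at pos 1, read 0 -> (A,0)->write 1,move L,goto A. Now: state=A, head=0, tape[-4..4]=010101010 (head:     ^)
Step 5: in state A at pos 0, read 0 -> (A,0)->write 1,move L,goto A. Now: state=A, head=-1, tape[-4..4]=010111010 (head:    ^)
Step 6: in state A at pos -1, read 1 -> (A,1)->write 1,move R,goto C. Now: state=C, head=0, tape[-4..4]=010111010 (head:     ^)
Step 7: in state C at pos 0, read 1 -> (C,1)->write 0,move R,goto A. Now: state=A, head=1, tape[-4..4]=010101010 (head:      ^)
Step 8: in state A at pos 1, read 1 -> (A,1)->write 1,move R,goto C. Now: state=C, head=2, tape[-4..4]=010101010 (head:       ^)
Step 9: in state C at pos 2, read 0 -> (C,0)->write 1,move L,goto D. Now: state=D, head=1, tape[-4..4]=010101110 (head:      ^)
Step 10: in state D at pos 1, read 1 -> (D,1)->write 1,move R,goto D. Now: state=D, head=2, tape[-4..4]=010101110 (head:       ^)
Step 11: in state D at pos 2, read 1 -> (D,1)->write 1,move R,goto D. Now: state=D, head=3, tape[-4..4]=010101110 (head:        ^)
Step 12: in state D at pos 3, read 1 -> (D,1)->write 1,move R,goto D. Now: state=D, head=4, tape[-4..5]=0101011100 (head:         ^)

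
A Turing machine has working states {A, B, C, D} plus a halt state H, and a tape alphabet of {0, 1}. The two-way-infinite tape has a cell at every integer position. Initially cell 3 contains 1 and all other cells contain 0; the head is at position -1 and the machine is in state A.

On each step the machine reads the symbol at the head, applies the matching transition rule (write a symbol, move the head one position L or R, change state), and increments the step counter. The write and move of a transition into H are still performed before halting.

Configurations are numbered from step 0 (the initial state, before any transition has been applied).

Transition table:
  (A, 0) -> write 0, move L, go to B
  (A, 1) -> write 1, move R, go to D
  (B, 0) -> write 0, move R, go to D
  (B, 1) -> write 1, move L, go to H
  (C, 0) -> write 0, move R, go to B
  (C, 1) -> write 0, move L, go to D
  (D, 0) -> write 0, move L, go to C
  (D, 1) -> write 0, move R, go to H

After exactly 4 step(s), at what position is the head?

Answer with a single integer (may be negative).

Answer: -1

Derivation:
Step 1: in state A at pos -1, read 0 -> (A,0)->write 0,move L,goto B. Now: state=B, head=-2, tape[-3..4]=00000010 (head:  ^)
Step 2: in state B at pos -2, read 0 -> (B,0)->write 0,move R,goto D. Now: state=D, head=-1, tape[-3..4]=00000010 (head:   ^)
Step 3: in state D at pos -1, read 0 -> (D,0)->write 0,move L,goto C. Now: state=C, head=-2, tape[-3..4]=00000010 (head:  ^)
Step 4: in state C at pos -2, read 0 -> (C,0)->write 0,move R,goto B. Now: state=B, head=-1, tape[-3..4]=00000010 (head:   ^)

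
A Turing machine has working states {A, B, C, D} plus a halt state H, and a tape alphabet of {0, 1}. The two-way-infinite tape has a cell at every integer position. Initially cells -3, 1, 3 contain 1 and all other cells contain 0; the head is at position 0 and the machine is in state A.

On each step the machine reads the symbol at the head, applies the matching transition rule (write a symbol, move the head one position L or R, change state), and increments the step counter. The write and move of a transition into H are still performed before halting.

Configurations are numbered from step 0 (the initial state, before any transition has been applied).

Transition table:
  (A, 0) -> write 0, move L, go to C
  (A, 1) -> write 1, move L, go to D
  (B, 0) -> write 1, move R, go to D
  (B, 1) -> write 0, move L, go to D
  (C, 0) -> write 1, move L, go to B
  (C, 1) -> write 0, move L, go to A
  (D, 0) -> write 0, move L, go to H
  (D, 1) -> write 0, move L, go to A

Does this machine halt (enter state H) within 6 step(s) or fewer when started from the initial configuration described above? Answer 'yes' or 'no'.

Answer: no

Derivation:
Step 1: in state A at pos 0, read 0 -> (A,0)->write 0,move L,goto C. Now: state=C, head=-1, tape[-4..4]=010001010 (head:    ^)
Step 2: in state C at pos -1, read 0 -> (C,0)->write 1,move L,goto B. Now: state=B, head=-2, tape[-4..4]=010101010 (head:   ^)
Step 3: in state B at pos -2, read 0 -> (B,0)->write 1,move R,goto D. Now: state=D, head=-1, tape[-4..4]=011101010 (head:    ^)
Step 4: in state D at pos -1, read 1 -> (D,1)->write 0,move L,goto A. Now: state=A, head=-2, tape[-4..4]=011001010 (head:   ^)
Step 5: in state A at pos -2, read 1 -> (A,1)->write 1,move L,goto D. Now: state=D, head=-3, tape[-4..4]=011001010 (head:  ^)
Step 6: in state D at pos -3, read 1 -> (D,1)->write 0,move L,goto A. Now: state=A, head=-4, tape[-5..4]=0001001010 (head:  ^)
After 6 step(s): state = A (not H) -> not halted within 6 -> no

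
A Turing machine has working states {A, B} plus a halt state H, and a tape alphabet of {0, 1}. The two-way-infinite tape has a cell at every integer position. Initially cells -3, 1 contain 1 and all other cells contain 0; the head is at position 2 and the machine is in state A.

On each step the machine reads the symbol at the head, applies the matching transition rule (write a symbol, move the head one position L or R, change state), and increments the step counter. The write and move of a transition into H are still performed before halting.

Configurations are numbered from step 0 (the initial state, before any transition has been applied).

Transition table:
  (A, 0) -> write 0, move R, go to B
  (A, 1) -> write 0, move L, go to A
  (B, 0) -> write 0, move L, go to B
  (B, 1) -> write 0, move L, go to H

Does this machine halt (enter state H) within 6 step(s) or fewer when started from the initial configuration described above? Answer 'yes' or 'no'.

Step 1: in state A at pos 2, read 0 -> (A,0)->write 0,move R,goto B. Now: state=B, head=3, tape[-4..4]=010001000 (head:        ^)
Step 2: in state B at pos 3, read 0 -> (B,0)->write 0,move L,goto B. Now: state=B, head=2, tape[-4..4]=010001000 (head:       ^)
Step 3: in state B at pos 2, read 0 -> (B,0)->write 0,move L,goto B. Now: state=B, head=1, tape[-4..4]=010001000 (head:      ^)
Step 4: in state B at pos 1, read 1 -> (B,1)->write 0,move L,goto H. Now: state=H, head=0, tape[-4..4]=010000000 (head:     ^)
State H reached at step 4; 4 <= 6 -> yes

Answer: yes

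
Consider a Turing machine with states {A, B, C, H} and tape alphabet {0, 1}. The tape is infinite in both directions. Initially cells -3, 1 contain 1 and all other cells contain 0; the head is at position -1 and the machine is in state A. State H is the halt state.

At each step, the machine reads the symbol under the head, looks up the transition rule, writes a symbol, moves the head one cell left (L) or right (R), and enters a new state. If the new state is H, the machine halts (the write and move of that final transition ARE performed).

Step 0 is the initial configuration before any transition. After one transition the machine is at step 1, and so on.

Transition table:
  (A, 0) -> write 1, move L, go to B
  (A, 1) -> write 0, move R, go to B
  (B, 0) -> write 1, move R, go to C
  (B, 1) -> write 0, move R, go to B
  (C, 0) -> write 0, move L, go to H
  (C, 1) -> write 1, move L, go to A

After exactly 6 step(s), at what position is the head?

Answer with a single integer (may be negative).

Step 1: in state A at pos -1, read 0 -> (A,0)->write 1,move L,goto B. Now: state=B, head=-2, tape[-4..2]=0101010 (head:   ^)
Step 2: in state B at pos -2, read 0 -> (B,0)->write 1,move R,goto C. Now: state=C, head=-1, tape[-4..2]=0111010 (head:    ^)
Step 3: in state C at pos -1, read 1 -> (C,1)->write 1,move L,goto A. Now: state=A, head=-2, tape[-4..2]=0111010 (head:   ^)
Step 4: in state A at pos -2, read 1 -> (A,1)->write 0,move R,goto B. Now: state=B, head=-1, tape[-4..2]=0101010 (head:    ^)
Step 5: in state B at pos -1, read 1 -> (B,1)->write 0,move R,goto B. Now: state=B, head=0, tape[-4..2]=0100010 (head:     ^)
Step 6: in state B at pos 0, read 0 -> (B,0)->write 1,move R,goto C. Now: state=C, head=1, tape[-4..2]=0100110 (head:      ^)

Answer: 1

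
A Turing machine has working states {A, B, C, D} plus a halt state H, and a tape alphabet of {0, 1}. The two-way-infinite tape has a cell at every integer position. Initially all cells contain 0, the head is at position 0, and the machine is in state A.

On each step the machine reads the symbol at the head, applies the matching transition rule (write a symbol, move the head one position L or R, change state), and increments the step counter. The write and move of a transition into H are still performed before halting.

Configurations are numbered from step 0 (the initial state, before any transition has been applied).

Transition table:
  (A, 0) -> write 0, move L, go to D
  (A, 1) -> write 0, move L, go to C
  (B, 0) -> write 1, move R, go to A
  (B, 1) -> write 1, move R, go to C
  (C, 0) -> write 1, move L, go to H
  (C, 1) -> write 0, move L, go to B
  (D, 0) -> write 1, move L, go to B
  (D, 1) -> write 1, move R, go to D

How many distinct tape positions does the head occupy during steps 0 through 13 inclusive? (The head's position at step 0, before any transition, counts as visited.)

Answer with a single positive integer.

Step 1: in state A at pos 0, read 0 -> (A,0)->write 0,move L,goto D. Now: state=D, head=-1, tape[-2..1]=0000 (head:  ^)
Step 2: in state D at pos -1, read 0 -> (D,0)->write 1,move L,goto B. Now: state=B, head=-2, tape[-3..1]=00100 (head:  ^)
Step 3: in state B at pos -2, read 0 -> (B,0)->write 1,move R,goto A. Now: state=A, head=-1, tape[-3..1]=01100 (head:   ^)
Step 4: in state A at pos -1, read 1 -> (A,1)->write 0,move L,goto C. Now: state=C, head=-2, tape[-3..1]=01000 (head:  ^)
Step 5: in state C at pos -2, read 1 -> (C,1)->write 0,move L,goto B. Now: state=B, head=-3, tape[-4..1]=000000 (head:  ^)
Step 6: in state B at pos -3, read 0 -> (B,0)->write 1,move R,goto A. Now: state=A, head=-2, tape[-4..1]=010000 (head:   ^)
Step 7: in state A at pos -2, read 0 -> (A,0)->write 0,move L,goto D. Now: state=D, head=-3, tape[-4..1]=010000 (head:  ^)
Step 8: in state D at pos -3, read 1 -> (D,1)->write 1,move R,goto D. Now: state=D, head=-2, tape[-4..1]=010000 (head:   ^)
Step 9: in state D at pos -2, read 0 -> (D,0)->write 1,move L,goto B. Now: state=B, head=-3, tape[-4..1]=011000 (head:  ^)
Step 10: in state B at pos -3, read 1 -> (B,1)->write 1,move R,goto C. Now: state=C, head=-2, tape[-4..1]=011000 (head:   ^)
Step 11: in state C at pos -2, read 1 -> (C,1)->write 0,move L,goto B. Now: state=B, head=-3, tape[-4..1]=010000 (head:  ^)
Step 12: in state B at pos -3, read 1 -> (B,1)->write 1,move R,goto C. Now: state=C, head=-2, tape[-4..1]=010000 (head:   ^)
Step 13: in state C at pos -2, read 0 -> (C,0)->write 1,move L,goto H. Now: state=H, head=-3, tape[-4..1]=011000 (head:  ^)
Head positions at steps 0..13: starting at 0, distinct positions visited = {-3, -2, -1, 0} -> 4 position(s)

Answer: 4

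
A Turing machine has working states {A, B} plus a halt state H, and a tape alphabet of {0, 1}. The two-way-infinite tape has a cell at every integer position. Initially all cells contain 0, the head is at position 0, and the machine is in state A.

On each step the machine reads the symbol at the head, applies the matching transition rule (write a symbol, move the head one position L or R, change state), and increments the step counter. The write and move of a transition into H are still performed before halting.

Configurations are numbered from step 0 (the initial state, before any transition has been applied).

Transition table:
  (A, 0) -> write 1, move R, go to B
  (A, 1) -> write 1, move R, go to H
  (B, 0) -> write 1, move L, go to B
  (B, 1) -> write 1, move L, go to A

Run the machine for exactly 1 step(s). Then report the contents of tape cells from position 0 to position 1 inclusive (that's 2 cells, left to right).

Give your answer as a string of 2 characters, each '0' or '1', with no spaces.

Answer: 10

Derivation:
Step 1: in state A at pos 0, read 0 -> (A,0)->write 1,move R,goto B. Now: state=B, head=1, tape[-1..2]=0100 (head:   ^)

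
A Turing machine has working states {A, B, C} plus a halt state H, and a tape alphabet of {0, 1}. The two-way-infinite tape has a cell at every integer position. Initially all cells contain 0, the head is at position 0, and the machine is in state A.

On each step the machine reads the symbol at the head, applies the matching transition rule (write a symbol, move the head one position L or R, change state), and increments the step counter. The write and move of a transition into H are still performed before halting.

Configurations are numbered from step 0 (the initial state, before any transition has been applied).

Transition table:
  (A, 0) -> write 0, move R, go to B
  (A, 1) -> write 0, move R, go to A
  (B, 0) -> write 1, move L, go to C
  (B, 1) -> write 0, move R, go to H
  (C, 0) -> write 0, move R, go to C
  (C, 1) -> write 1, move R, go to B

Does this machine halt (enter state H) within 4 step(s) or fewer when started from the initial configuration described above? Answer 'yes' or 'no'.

Answer: no

Derivation:
Step 1: in state A at pos 0, read 0 -> (A,0)->write 0,move R,goto B. Now: state=B, head=1, tape[-1..2]=0000 (head:   ^)
Step 2: in state B at pos 1, read 0 -> (B,0)->write 1,move L,goto C. Now: state=C, head=0, tape[-1..2]=0010 (head:  ^)
Step 3: in state C at pos 0, read 0 -> (C,0)->write 0,move R,goto C. Now: state=C, head=1, tape[-1..2]=0010 (head:   ^)
Step 4: in state C at pos 1, read 1 -> (C,1)->write 1,move R,goto B. Now: state=B, head=2, tape[-1..3]=00100 (head:    ^)
After 4 step(s): state = B (not H) -> not halted within 4 -> no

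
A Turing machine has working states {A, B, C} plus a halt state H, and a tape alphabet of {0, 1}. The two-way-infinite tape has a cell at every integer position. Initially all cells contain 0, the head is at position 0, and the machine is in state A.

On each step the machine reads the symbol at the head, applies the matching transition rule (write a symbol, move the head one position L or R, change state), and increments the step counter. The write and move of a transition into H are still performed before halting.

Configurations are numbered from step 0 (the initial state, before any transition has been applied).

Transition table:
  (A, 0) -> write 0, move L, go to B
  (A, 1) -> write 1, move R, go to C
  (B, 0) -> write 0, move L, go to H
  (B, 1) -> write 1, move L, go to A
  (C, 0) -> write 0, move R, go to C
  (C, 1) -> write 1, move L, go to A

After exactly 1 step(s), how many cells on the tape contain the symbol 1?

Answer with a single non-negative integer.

Step 1: in state A at pos 0, read 0 -> (A,0)->write 0,move L,goto B. Now: state=B, head=-1, tape[-2..1]=0000 (head:  ^)
No cell contains 1 after step 1 -> 0 cell(s)

Answer: 0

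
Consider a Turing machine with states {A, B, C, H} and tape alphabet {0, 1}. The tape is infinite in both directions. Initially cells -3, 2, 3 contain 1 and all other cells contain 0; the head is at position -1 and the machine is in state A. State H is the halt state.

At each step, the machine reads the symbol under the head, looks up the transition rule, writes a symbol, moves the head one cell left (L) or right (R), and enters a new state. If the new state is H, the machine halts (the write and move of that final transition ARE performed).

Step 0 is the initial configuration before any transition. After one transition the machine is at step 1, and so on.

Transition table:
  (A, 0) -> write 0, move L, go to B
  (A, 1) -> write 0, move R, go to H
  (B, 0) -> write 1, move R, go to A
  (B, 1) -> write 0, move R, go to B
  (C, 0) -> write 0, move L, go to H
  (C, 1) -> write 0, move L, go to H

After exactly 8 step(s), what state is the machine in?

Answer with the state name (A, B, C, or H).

Step 1: in state A at pos -1, read 0 -> (A,0)->write 0,move L,goto B. Now: state=B, head=-2, tape[-4..4]=010000110 (head:   ^)
Step 2: in state B at pos -2, read 0 -> (B,0)->write 1,move R,goto A. Now: state=A, head=-1, tape[-4..4]=011000110 (head:    ^)
Step 3: in state A at pos -1, read 0 -> (A,0)->write 0,move L,goto B. Now: state=B, head=-2, tape[-4..4]=011000110 (head:   ^)
Step 4: in state B at pos -2, read 1 -> (B,1)->write 0,move R,goto B. Now: state=B, head=-1, tape[-4..4]=010000110 (head:    ^)
Step 5: in state B at pos -1, read 0 -> (B,0)->write 1,move R,goto A. Now: state=A, head=0, tape[-4..4]=010100110 (head:     ^)
Step 6: in state A at pos 0, read 0 -> (A,0)->write 0,move L,goto B. Now: state=B, head=-1, tape[-4..4]=010100110 (head:    ^)
Step 7: in state B at pos -1, read 1 -> (B,1)->write 0,move R,goto B. Now: state=B, head=0, tape[-4..4]=010000110 (head:     ^)
Step 8: in state B at pos 0, read 0 -> (B,0)->write 1,move R,goto A. Now: state=A, head=1, tape[-4..4]=010010110 (head:      ^)

Answer: A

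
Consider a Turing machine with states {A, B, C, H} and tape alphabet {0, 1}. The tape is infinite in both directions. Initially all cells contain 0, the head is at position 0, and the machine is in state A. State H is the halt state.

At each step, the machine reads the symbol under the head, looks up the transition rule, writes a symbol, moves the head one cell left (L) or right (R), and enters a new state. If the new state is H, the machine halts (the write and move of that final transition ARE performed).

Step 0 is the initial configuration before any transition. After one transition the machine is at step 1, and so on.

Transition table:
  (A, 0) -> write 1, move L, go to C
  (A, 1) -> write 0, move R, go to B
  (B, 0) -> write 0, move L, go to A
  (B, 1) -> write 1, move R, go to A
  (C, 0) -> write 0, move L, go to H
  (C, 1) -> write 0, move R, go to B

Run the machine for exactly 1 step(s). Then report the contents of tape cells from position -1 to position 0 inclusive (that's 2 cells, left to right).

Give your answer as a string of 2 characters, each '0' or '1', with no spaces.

Step 1: in state A at pos 0, read 0 -> (A,0)->write 1,move L,goto C. Now: state=C, head=-1, tape[-2..1]=0010 (head:  ^)

Answer: 01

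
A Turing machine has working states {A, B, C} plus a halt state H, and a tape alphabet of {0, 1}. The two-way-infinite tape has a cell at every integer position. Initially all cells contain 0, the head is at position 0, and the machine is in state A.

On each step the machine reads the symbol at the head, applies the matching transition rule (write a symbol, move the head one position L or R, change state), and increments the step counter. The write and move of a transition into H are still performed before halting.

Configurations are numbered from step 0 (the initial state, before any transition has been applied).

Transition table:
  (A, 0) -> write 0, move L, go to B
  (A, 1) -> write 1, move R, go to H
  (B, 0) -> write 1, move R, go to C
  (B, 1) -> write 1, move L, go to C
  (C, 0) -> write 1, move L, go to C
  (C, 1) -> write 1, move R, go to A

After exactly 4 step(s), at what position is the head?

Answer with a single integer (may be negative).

Step 1: in state A at pos 0, read 0 -> (A,0)->write 0,move L,goto B. Now: state=B, head=-1, tape[-2..1]=0000 (head:  ^)
Step 2: in state B at pos -1, read 0 -> (B,0)->write 1,move R,goto C. Now: state=C, head=0, tape[-2..1]=0100 (head:   ^)
Step 3: in state C at pos 0, read 0 -> (C,0)->write 1,move L,goto C. Now: state=C, head=-1, tape[-2..1]=0110 (head:  ^)
Step 4: in state C at pos -1, read 1 -> (C,1)->write 1,move R,goto A. Now: state=A, head=0, tape[-2..1]=0110 (head:   ^)

Answer: 0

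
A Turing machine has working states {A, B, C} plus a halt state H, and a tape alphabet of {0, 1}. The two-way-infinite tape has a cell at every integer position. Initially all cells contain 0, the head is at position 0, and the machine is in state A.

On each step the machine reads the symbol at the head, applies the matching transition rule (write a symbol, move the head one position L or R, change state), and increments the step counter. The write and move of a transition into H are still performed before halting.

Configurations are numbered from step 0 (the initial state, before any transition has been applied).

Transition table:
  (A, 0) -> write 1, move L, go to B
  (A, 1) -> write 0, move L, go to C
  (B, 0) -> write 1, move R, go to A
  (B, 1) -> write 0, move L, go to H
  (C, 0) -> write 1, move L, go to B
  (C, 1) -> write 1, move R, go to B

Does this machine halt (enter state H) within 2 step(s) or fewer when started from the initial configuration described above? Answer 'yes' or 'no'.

Answer: no

Derivation:
Step 1: in state A at pos 0, read 0 -> (A,0)->write 1,move L,goto B. Now: state=B, head=-1, tape[-2..1]=0010 (head:  ^)
Step 2: in state B at pos -1, read 0 -> (B,0)->write 1,move R,goto A. Now: state=A, head=0, tape[-2..1]=0110 (head:   ^)
After 2 step(s): state = A (not H) -> not halted within 2 -> no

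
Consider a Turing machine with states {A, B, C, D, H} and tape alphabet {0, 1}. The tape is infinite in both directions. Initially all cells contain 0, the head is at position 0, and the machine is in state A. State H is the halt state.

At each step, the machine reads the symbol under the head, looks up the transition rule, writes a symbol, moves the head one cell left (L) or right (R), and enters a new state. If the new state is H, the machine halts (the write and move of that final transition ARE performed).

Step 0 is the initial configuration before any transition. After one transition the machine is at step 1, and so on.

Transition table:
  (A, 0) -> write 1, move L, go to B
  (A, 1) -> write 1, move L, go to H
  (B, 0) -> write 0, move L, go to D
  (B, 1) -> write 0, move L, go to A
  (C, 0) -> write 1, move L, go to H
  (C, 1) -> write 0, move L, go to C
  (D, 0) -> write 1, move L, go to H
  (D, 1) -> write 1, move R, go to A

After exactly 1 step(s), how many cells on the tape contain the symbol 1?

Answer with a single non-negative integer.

Answer: 1

Derivation:
Step 1: in state A at pos 0, read 0 -> (A,0)->write 1,move L,goto B. Now: state=B, head=-1, tape[-2..1]=0010 (head:  ^)
Cells containing 1 after step 1: {0} -> 1 cell(s)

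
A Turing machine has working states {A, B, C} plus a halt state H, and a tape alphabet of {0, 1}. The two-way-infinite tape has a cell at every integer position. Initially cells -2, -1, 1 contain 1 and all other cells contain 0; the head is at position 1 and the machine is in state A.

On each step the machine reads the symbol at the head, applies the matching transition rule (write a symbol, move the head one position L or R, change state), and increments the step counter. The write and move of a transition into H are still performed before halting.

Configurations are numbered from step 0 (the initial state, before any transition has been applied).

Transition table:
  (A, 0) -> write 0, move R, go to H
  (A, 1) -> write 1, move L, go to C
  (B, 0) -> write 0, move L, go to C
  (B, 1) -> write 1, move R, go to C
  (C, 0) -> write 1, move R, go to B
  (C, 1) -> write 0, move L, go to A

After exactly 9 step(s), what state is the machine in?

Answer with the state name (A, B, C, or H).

Answer: C

Derivation:
Step 1: in state A at pos 1, read 1 -> (A,1)->write 1,move L,goto C. Now: state=C, head=0, tape[-3..2]=011010 (head:    ^)
Step 2: in state C at pos 0, read 0 -> (C,0)->write 1,move R,goto B. Now: state=B, head=1, tape[-3..2]=011110 (head:     ^)
Step 3: in state B at pos 1, read 1 -> (B,1)->write 1,move R,goto C. Now: state=C, head=2, tape[-3..3]=0111100 (head:      ^)
Step 4: in state C at pos 2, read 0 -> (C,0)->write 1,move R,goto B. Now: state=B, head=3, tape[-3..4]=01111100 (head:       ^)
Step 5: in state B at pos 3, read 0 -> (B,0)->write 0,move L,goto C. Now: state=C, head=2, tape[-3..4]=01111100 (head:      ^)
Step 6: in state C at pos 2, read 1 -> (C,1)->write 0,move L,goto A. Now: state=A, head=1, tape[-3..4]=01111000 (head:     ^)
Step 7: in state A at pos 1, read 1 -> (A,1)->write 1,move L,goto C. Now: state=C, head=0, tape[-3..4]=01111000 (head:    ^)
Step 8: in state C at pos 0, read 1 -> (C,1)->write 0,move L,goto A. Now: state=A, head=-1, tape[-3..4]=01101000 (head:   ^)
Step 9: in state A at pos -1, read 1 -> (A,1)->write 1,move L,goto C. Now: state=C, head=-2, tape[-3..4]=01101000 (head:  ^)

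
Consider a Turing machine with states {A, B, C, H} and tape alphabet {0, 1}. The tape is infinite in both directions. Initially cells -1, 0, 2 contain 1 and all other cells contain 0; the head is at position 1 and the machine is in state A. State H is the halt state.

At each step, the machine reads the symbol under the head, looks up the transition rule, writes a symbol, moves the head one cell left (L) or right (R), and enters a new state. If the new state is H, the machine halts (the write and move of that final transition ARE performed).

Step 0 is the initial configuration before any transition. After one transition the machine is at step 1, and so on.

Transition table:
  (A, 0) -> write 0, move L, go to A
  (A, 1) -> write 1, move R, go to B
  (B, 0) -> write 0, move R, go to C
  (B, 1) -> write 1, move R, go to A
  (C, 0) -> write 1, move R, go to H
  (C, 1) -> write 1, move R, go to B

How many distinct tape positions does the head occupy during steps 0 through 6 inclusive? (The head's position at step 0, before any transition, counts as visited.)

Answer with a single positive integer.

Step 1: in state A at pos 1, read 0 -> (A,0)->write 0,move L,goto A. Now: state=A, head=0, tape[-2..3]=011010 (head:   ^)
Step 2: in state A at pos 0, read 1 -> (A,1)->write 1,move R,goto B. Now: state=B, head=1, tape[-2..3]=011010 (head:    ^)
Step 3: in state B at pos 1, read 0 -> (B,0)->write 0,move R,goto C. Now: state=C, head=2, tape[-2..3]=011010 (head:     ^)
Step 4: in state C at pos 2, read 1 -> (C,1)->write 1,move R,goto B. Now: state=B, head=3, tape[-2..4]=0110100 (head:      ^)
Step 5: in state B at pos 3, read 0 -> (B,0)->write 0,move R,goto C. Now: state=C, head=4, tape[-2..5]=01101000 (head:       ^)
Step 6: in state C at pos 4, read 0 -> (C,0)->write 1,move R,goto H. Now: state=H, head=5, tape[-2..6]=011010100 (head:        ^)
Head positions at steps 0..6: starting at 1, distinct positions visited = {0, 1, 2, 3, 4, 5} -> 6 position(s)

Answer: 6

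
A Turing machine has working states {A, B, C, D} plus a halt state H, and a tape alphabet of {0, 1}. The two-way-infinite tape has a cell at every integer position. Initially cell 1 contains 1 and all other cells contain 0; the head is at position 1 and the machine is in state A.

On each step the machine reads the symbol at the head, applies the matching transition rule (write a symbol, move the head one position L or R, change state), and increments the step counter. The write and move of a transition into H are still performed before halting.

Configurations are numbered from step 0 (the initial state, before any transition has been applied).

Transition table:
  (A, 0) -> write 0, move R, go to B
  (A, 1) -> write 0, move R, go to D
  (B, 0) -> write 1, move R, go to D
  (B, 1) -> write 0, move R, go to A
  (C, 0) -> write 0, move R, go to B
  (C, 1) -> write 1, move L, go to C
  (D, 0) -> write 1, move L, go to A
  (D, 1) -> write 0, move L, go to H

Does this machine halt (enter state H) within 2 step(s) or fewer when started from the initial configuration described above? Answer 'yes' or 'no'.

Answer: no

Derivation:
Step 1: in state A at pos 1, read 1 -> (A,1)->write 0,move R,goto D. Now: state=D, head=2, tape[0..3]=0000 (head:   ^)
Step 2: in state D at pos 2, read 0 -> (D,0)->write 1,move L,goto A. Now: state=A, head=1, tape[0..3]=0010 (head:  ^)
After 2 step(s): state = A (not H) -> not halted within 2 -> no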